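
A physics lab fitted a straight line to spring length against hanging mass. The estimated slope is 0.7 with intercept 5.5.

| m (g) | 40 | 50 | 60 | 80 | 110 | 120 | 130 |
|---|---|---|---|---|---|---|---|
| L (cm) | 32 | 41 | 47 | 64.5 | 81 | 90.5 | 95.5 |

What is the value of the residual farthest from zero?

e = 3

m=40: L̂ = 5.5 + 0.7·40 = 33.5; e = 32 − 33.5 = -1.5
m=50: L̂ = 5.5 + 0.7·50 = 40.5; e = 41 − 40.5 = 0.5
m=60: L̂ = 5.5 + 0.7·60 = 47.5; e = 47 − 47.5 = -0.5
m=80: L̂ = 5.5 + 0.7·80 = 61.5; e = 64.5 − 61.5 = 3
m=110: L̂ = 5.5 + 0.7·110 = 82.5; e = 81 − 82.5 = -1.5
m=120: L̂ = 5.5 + 0.7·120 = 89.5; e = 90.5 − 89.5 = 1
m=130: L̂ = 5.5 + 0.7·130 = 96.5; e = 95.5 − 96.5 = -1
Largest |e| is 3 at m = 80, residual 3.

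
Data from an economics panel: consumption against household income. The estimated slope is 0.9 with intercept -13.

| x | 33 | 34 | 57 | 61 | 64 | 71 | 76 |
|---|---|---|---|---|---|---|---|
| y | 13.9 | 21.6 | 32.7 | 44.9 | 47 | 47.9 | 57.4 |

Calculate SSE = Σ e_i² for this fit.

SSE = 82.96

x=33: ŷ = -13 + 0.9·33 = 16.7; e = 13.9 − 16.7 = -2.8
x=34: ŷ = -13 + 0.9·34 = 17.6; e = 21.6 − 17.6 = 4
x=57: ŷ = -13 + 0.9·57 = 38.3; e = 32.7 − 38.3 = -5.6
x=61: ŷ = -13 + 0.9·61 = 41.9; e = 44.9 − 41.9 = 3
x=64: ŷ = -13 + 0.9·64 = 44.6; e = 47 − 44.6 = 2.4
x=71: ŷ = -13 + 0.9·71 = 50.9; e = 47.9 − 50.9 = -3
x=76: ŷ = -13 + 0.9·76 = 55.4; e = 57.4 − 55.4 = 2
SSE = 7.84 + 16 + 31.36 + 9 + 5.76 + 9 + 4 = 82.96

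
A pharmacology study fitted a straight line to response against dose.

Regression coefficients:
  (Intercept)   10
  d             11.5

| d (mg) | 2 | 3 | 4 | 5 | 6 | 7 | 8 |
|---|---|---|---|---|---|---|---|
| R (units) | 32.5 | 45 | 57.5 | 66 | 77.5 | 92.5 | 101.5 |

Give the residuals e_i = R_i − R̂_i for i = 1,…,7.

-0.5, 0.5, 1.5, -1.5, -1.5, 2, -0.5

d=2: R̂ = 10 + 11.5·2 = 33; e = 32.5 − 33 = -0.5
d=3: R̂ = 10 + 11.5·3 = 44.5; e = 45 − 44.5 = 0.5
d=4: R̂ = 10 + 11.5·4 = 56; e = 57.5 − 56 = 1.5
d=5: R̂ = 10 + 11.5·5 = 67.5; e = 66 − 67.5 = -1.5
d=6: R̂ = 10 + 11.5·6 = 79; e = 77.5 − 79 = -1.5
d=7: R̂ = 10 + 11.5·7 = 90.5; e = 92.5 − 90.5 = 2
d=8: R̂ = 10 + 11.5·8 = 102; e = 101.5 − 102 = -0.5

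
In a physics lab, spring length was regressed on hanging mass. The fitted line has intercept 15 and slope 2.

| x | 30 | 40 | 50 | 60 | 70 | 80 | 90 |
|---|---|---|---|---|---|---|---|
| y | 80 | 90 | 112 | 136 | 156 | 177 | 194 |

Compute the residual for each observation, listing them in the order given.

5, -5, -3, 1, 1, 2, -1

x=30: ŷ = 15 + 2·30 = 75; r = 80 − 75 = 5
x=40: ŷ = 15 + 2·40 = 95; r = 90 − 95 = -5
x=50: ŷ = 15 + 2·50 = 115; r = 112 − 115 = -3
x=60: ŷ = 15 + 2·60 = 135; r = 136 − 135 = 1
x=70: ŷ = 15 + 2·70 = 155; r = 156 − 155 = 1
x=80: ŷ = 15 + 2·80 = 175; r = 177 − 175 = 2
x=90: ŷ = 15 + 2·90 = 195; r = 194 − 195 = -1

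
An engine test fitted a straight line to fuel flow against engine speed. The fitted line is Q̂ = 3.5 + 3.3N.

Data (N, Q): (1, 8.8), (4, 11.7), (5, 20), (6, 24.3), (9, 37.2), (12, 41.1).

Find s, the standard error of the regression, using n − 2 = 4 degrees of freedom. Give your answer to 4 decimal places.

N=1: Q̂ = 3.5 + 3.3·1 = 6.8; r = 8.8 − 6.8 = 2
N=4: Q̂ = 3.5 + 3.3·4 = 16.7; r = 11.7 − 16.7 = -5
N=5: Q̂ = 3.5 + 3.3·5 = 20; r = 20 − 20 = 0
N=6: Q̂ = 3.5 + 3.3·6 = 23.3; r = 24.3 − 23.3 = 1
N=9: Q̂ = 3.5 + 3.3·9 = 33.2; r = 37.2 − 33.2 = 4
N=12: Q̂ = 3.5 + 3.3·12 = 43.1; r = 41.1 − 43.1 = -2
SSE = 4 + 25 + 0 + 1 + 16 + 4 = 50
s = √(50/4) = √12.5 ≈ 3.5355

s = 3.5355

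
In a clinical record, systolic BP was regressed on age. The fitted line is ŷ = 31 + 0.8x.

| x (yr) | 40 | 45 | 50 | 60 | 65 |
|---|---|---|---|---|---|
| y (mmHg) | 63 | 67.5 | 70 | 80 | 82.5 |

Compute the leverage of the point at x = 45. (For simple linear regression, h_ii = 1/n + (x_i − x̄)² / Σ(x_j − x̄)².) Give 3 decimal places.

h = 0.314

x̄ = (40 + 45 + 50 + 60 + 65)/5 = 52
Σ(x − x̄)² = 144 + 49 + 4 + 64 + 169 = 430
h = 1/5 + (-7)²/430 = 0.2 + 0.113953 = 0.314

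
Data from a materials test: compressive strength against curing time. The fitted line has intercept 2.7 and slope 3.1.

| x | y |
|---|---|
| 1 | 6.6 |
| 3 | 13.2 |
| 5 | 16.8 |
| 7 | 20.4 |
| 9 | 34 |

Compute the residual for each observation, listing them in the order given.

x=1: ŷ = 2.7 + 3.1·1 = 5.8; e = 6.6 − 5.8 = 0.8
x=3: ŷ = 2.7 + 3.1·3 = 12; e = 13.2 − 12 = 1.2
x=5: ŷ = 2.7 + 3.1·5 = 18.2; e = 16.8 − 18.2 = -1.4
x=7: ŷ = 2.7 + 3.1·7 = 24.4; e = 20.4 − 24.4 = -4
x=9: ŷ = 2.7 + 3.1·9 = 30.6; e = 34 − 30.6 = 3.4

0.8, 1.2, -1.4, -4, 3.4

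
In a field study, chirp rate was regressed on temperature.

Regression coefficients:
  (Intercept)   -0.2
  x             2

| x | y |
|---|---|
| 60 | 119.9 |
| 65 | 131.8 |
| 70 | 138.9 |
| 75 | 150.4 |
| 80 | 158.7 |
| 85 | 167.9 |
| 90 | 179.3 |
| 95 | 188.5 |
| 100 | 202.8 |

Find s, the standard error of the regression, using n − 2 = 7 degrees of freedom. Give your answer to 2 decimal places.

s = 1.73

x=60: ŷ = -0.2 + 2·60 = 119.8; r = 119.9 − 119.8 = 0.1
x=65: ŷ = -0.2 + 2·65 = 129.8; r = 131.8 − 129.8 = 2
x=70: ŷ = -0.2 + 2·70 = 139.8; r = 138.9 − 139.8 = -0.9
x=75: ŷ = -0.2 + 2·75 = 149.8; r = 150.4 − 149.8 = 0.6
x=80: ŷ = -0.2 + 2·80 = 159.8; r = 158.7 − 159.8 = -1.1
x=85: ŷ = -0.2 + 2·85 = 169.8; r = 167.9 − 169.8 = -1.9
x=90: ŷ = -0.2 + 2·90 = 179.8; r = 179.3 − 179.8 = -0.5
x=95: ŷ = -0.2 + 2·95 = 189.8; r = 188.5 − 189.8 = -1.3
x=100: ŷ = -0.2 + 2·100 = 199.8; r = 202.8 − 199.8 = 3
SSE = 0.01 + 4 + 0.81 + 0.36 + 1.21 + 3.61 + 0.25 + 1.69 + 9 = 20.94
s = √(20.94/7) = √2.99143 ≈ 1.73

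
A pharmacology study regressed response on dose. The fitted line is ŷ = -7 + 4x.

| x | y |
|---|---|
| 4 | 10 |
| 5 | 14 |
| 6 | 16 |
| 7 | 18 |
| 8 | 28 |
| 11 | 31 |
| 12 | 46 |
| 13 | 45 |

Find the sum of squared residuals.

SSE = 82

x=4: ŷ = -7 + 4·4 = 9; e = 10 − 9 = 1
x=5: ŷ = -7 + 4·5 = 13; e = 14 − 13 = 1
x=6: ŷ = -7 + 4·6 = 17; e = 16 − 17 = -1
x=7: ŷ = -7 + 4·7 = 21; e = 18 − 21 = -3
x=8: ŷ = -7 + 4·8 = 25; e = 28 − 25 = 3
x=11: ŷ = -7 + 4·11 = 37; e = 31 − 37 = -6
x=12: ŷ = -7 + 4·12 = 41; e = 46 − 41 = 5
x=13: ŷ = -7 + 4·13 = 45; e = 45 − 45 = 0
SSE = 1 + 1 + 1 + 9 + 9 + 36 + 25 + 0 = 82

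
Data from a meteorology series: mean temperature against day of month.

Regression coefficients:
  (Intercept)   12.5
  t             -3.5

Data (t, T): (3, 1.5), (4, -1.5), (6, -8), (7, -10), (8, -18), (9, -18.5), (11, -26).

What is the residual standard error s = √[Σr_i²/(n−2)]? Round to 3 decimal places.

t=3: T̂ = 12.5 − 3.5·3 = 2; r = 1.5 − 2 = -0.5
t=4: T̂ = 12.5 − 3.5·4 = -1.5; r = -1.5 − (-1.5) = 0
t=6: T̂ = 12.5 − 3.5·6 = -8.5; r = -8 − (-8.5) = 0.5
t=7: T̂ = 12.5 − 3.5·7 = -12; r = -10 − (-12) = 2
t=8: T̂ = 12.5 − 3.5·8 = -15.5; r = -18 − (-15.5) = -2.5
t=9: T̂ = 12.5 − 3.5·9 = -19; r = -18.5 − (-19) = 0.5
t=11: T̂ = 12.5 − 3.5·11 = -26; r = -26 − (-26) = 0
SSE = 0.25 + 0 + 0.25 + 4 + 6.25 + 0.25 + 0 = 11
s = √(11/5) = √2.2 ≈ 1.483

s = 1.483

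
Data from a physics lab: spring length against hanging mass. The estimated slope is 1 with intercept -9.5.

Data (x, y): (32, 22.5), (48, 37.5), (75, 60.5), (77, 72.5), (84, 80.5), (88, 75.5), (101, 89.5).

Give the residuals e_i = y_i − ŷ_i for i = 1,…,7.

x=32: ŷ = -9.5 + 32 = 22.5; e = 22.5 − 22.5 = 0
x=48: ŷ = -9.5 + 48 = 38.5; e = 37.5 − 38.5 = -1
x=75: ŷ = -9.5 + 75 = 65.5; e = 60.5 − 65.5 = -5
x=77: ŷ = -9.5 + 77 = 67.5; e = 72.5 − 67.5 = 5
x=84: ŷ = -9.5 + 84 = 74.5; e = 80.5 − 74.5 = 6
x=88: ŷ = -9.5 + 88 = 78.5; e = 75.5 − 78.5 = -3
x=101: ŷ = -9.5 + 101 = 91.5; e = 89.5 − 91.5 = -2

0, -1, -5, 5, 6, -3, -2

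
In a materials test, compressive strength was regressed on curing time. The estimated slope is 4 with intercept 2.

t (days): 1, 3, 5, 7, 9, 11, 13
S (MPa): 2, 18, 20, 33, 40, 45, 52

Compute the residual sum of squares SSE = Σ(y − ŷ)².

t=1: ŷ = 2 + 4·1 = 6; r = 2 − 6 = -4
t=3: ŷ = 2 + 4·3 = 14; r = 18 − 14 = 4
t=5: ŷ = 2 + 4·5 = 22; r = 20 − 22 = -2
t=7: ŷ = 2 + 4·7 = 30; r = 33 − 30 = 3
t=9: ŷ = 2 + 4·9 = 38; r = 40 − 38 = 2
t=11: ŷ = 2 + 4·11 = 46; r = 45 − 46 = -1
t=13: ŷ = 2 + 4·13 = 54; r = 52 − 54 = -2
SSE = 16 + 16 + 4 + 9 + 4 + 1 + 4 = 54

SSE = 54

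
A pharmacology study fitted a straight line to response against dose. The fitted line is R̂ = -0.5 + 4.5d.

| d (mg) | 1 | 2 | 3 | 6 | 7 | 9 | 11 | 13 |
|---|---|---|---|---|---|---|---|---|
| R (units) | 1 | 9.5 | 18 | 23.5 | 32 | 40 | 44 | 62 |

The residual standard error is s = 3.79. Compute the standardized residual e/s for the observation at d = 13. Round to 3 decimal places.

1.055

R̂ = -0.5 + 4.5·13 = 58
e = 62 − 58 = 4
e/s = 4 / 3.79 = 1.055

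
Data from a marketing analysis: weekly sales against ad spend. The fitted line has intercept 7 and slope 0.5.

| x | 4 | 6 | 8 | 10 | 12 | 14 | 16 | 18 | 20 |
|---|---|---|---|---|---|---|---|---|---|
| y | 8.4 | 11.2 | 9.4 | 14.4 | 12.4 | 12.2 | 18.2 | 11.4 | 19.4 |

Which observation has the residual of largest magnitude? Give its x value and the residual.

x = 18, r = -4.6

x=4: ŷ = 7 + 0.5·4 = 9; r = 8.4 − 9 = -0.6
x=6: ŷ = 7 + 0.5·6 = 10; r = 11.2 − 10 = 1.2
x=8: ŷ = 7 + 0.5·8 = 11; r = 9.4 − 11 = -1.6
x=10: ŷ = 7 + 0.5·10 = 12; r = 14.4 − 12 = 2.4
x=12: ŷ = 7 + 0.5·12 = 13; r = 12.4 − 13 = -0.6
x=14: ŷ = 7 + 0.5·14 = 14; r = 12.2 − 14 = -1.8
x=16: ŷ = 7 + 0.5·16 = 15; r = 18.2 − 15 = 3.2
x=18: ŷ = 7 + 0.5·18 = 16; r = 11.4 − 16 = -4.6
x=20: ŷ = 7 + 0.5·20 = 17; r = 19.4 − 17 = 2.4
Largest |r| is 4.6 at x = 18, residual -4.6.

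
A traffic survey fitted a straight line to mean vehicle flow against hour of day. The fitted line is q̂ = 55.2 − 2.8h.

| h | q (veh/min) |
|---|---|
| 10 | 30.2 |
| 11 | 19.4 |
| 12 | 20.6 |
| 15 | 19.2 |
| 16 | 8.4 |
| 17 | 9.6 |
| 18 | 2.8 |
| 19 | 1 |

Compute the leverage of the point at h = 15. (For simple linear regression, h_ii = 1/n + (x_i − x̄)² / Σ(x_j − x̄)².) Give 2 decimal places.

h = 0.13

h̄ = (10 + 11 + 12 + 15 + 16 + 17 + 18 + 19)/8 = 14.75
Σ(h − h̄)² = 22.5625 + 14.0625 + 7.5625 + 0.0625 + 1.5625 + 5.0625 + 10.5625 + 18.0625 = 79.5
h = 1/8 + (0.25)²/79.5 = 0.125 + 0.000786164 = 0.13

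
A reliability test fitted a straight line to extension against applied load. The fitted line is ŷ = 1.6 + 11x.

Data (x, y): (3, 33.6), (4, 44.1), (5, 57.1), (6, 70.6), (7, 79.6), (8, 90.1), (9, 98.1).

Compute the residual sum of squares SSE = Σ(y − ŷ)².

SSE = 20

x=3: ŷ = 1.6 + 11·3 = 34.6; e = 33.6 − 34.6 = -1
x=4: ŷ = 1.6 + 11·4 = 45.6; e = 44.1 − 45.6 = -1.5
x=5: ŷ = 1.6 + 11·5 = 56.6; e = 57.1 − 56.6 = 0.5
x=6: ŷ = 1.6 + 11·6 = 67.6; e = 70.6 − 67.6 = 3
x=7: ŷ = 1.6 + 11·7 = 78.6; e = 79.6 − 78.6 = 1
x=8: ŷ = 1.6 + 11·8 = 89.6; e = 90.1 − 89.6 = 0.5
x=9: ŷ = 1.6 + 11·9 = 100.6; e = 98.1 − 100.6 = -2.5
SSE = 1 + 2.25 + 0.25 + 9 + 1 + 0.25 + 6.25 = 20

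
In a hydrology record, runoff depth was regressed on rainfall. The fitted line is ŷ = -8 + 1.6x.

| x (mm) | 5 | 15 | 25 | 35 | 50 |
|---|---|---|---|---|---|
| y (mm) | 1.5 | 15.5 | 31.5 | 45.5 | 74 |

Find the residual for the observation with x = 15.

r = -0.5

ŷ = -8 + 1.6·15 = 16
r = 15.5 − 16 = -0.5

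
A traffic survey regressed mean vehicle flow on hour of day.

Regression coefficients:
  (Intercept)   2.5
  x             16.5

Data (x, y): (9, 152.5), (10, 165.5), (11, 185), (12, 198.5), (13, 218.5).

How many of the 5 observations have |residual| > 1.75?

2

x=9: ŷ = 2.5 + 16.5·9 = 151; e = 152.5 − 151 = 1.5
x=10: ŷ = 2.5 + 16.5·10 = 167.5; e = 165.5 − 167.5 = -2
x=11: ŷ = 2.5 + 16.5·11 = 184; e = 185 − 184 = 1
x=12: ŷ = 2.5 + 16.5·12 = 200.5; e = 198.5 − 200.5 = -2
x=13: ŷ = 2.5 + 16.5·13 = 217; e = 218.5 − 217 = 1.5
|e| > 1.75: x=10 (|e|=2), x=12 (|e|=2) → 2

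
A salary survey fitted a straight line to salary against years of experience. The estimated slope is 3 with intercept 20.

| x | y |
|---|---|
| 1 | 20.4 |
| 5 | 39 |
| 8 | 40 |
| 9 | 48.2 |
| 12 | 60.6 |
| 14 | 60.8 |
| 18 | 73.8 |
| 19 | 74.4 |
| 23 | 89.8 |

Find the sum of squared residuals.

x=1: ŷ = 20 + 3·1 = 23; r = 20.4 − 23 = -2.6
x=5: ŷ = 20 + 3·5 = 35; r = 39 − 35 = 4
x=8: ŷ = 20 + 3·8 = 44; r = 40 − 44 = -4
x=9: ŷ = 20 + 3·9 = 47; r = 48.2 − 47 = 1.2
x=12: ŷ = 20 + 3·12 = 56; r = 60.6 − 56 = 4.6
x=14: ŷ = 20 + 3·14 = 62; r = 60.8 − 62 = -1.2
x=18: ŷ = 20 + 3·18 = 74; r = 73.8 − 74 = -0.2
x=19: ŷ = 20 + 3·19 = 77; r = 74.4 − 77 = -2.6
x=23: ŷ = 20 + 3·23 = 89; r = 89.8 − 89 = 0.8
SSE = 6.76 + 16 + 16 + 1.44 + 21.16 + 1.44 + 0.04 + 6.76 + 0.64 = 70.24

SSE = 70.24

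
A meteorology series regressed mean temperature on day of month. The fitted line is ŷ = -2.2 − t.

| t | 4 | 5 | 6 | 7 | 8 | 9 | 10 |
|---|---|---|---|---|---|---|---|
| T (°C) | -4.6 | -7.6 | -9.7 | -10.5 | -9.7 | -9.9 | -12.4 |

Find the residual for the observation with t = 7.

ŷ = -2.2 − 7 = -9.2
e = -10.5 − (-9.2) = -1.3

e = -1.3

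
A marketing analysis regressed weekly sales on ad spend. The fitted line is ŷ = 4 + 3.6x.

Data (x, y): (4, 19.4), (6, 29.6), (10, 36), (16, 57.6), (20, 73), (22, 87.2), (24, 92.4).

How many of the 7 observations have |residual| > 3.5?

x=4: ŷ = 4 + 3.6·4 = 18.4; e = 19.4 − 18.4 = 1
x=6: ŷ = 4 + 3.6·6 = 25.6; e = 29.6 − 25.6 = 4
x=10: ŷ = 4 + 3.6·10 = 40; e = 36 − 40 = -4
x=16: ŷ = 4 + 3.6·16 = 61.6; e = 57.6 − 61.6 = -4
x=20: ŷ = 4 + 3.6·20 = 76; e = 73 − 76 = -3
x=22: ŷ = 4 + 3.6·22 = 83.2; e = 87.2 − 83.2 = 4
x=24: ŷ = 4 + 3.6·24 = 90.4; e = 92.4 − 90.4 = 2
|e| > 3.5: x=6 (|e|=4), x=10 (|e|=4), x=16 (|e|=4), x=22 (|e|=4) → 4

4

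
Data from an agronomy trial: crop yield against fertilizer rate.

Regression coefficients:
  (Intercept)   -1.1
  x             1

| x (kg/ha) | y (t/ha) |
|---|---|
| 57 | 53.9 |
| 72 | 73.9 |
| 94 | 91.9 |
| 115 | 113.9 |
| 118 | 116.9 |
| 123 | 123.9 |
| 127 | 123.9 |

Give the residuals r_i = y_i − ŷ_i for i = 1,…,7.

-2, 3, -1, 0, 0, 2, -2

x=57: ŷ = -1.1 + 57 = 55.9; r = 53.9 − 55.9 = -2
x=72: ŷ = -1.1 + 72 = 70.9; r = 73.9 − 70.9 = 3
x=94: ŷ = -1.1 + 94 = 92.9; r = 91.9 − 92.9 = -1
x=115: ŷ = -1.1 + 115 = 113.9; r = 113.9 − 113.9 = 0
x=118: ŷ = -1.1 + 118 = 116.9; r = 116.9 − 116.9 = 0
x=123: ŷ = -1.1 + 123 = 121.9; r = 123.9 − 121.9 = 2
x=127: ŷ = -1.1 + 127 = 125.9; r = 123.9 − 125.9 = -2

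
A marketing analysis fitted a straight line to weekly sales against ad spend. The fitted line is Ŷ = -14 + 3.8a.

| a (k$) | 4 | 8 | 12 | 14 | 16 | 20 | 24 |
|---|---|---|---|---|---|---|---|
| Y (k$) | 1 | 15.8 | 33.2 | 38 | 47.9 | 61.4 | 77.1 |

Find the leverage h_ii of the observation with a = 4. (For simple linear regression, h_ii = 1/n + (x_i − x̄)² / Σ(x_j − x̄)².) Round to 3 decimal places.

h = 0.500

ā = (4 + 8 + 12 + 14 + 16 + 20 + 24)/7 = 14
Σ(a − ā)² = 100 + 36 + 4 + 0 + 4 + 36 + 100 = 280
h = 1/7 + (-10)²/280 = 0.142857 + 0.357143 = 0.500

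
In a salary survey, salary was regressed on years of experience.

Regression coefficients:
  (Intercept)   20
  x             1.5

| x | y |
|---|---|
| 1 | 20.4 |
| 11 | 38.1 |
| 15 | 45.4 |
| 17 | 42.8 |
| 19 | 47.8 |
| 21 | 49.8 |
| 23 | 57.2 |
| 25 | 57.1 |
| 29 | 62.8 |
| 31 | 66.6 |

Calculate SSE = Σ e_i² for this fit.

x=1: ŷ = 20 + 1.5·1 = 21.5; e = 20.4 − 21.5 = -1.1
x=11: ŷ = 20 + 1.5·11 = 36.5; e = 38.1 − 36.5 = 1.6
x=15: ŷ = 20 + 1.5·15 = 42.5; e = 45.4 − 42.5 = 2.9
x=17: ŷ = 20 + 1.5·17 = 45.5; e = 42.8 − 45.5 = -2.7
x=19: ŷ = 20 + 1.5·19 = 48.5; e = 47.8 − 48.5 = -0.7
x=21: ŷ = 20 + 1.5·21 = 51.5; e = 49.8 − 51.5 = -1.7
x=23: ŷ = 20 + 1.5·23 = 54.5; e = 57.2 − 54.5 = 2.7
x=25: ŷ = 20 + 1.5·25 = 57.5; e = 57.1 − 57.5 = -0.4
x=29: ŷ = 20 + 1.5·29 = 63.5; e = 62.8 − 63.5 = -0.7
x=31: ŷ = 20 + 1.5·31 = 66.5; e = 66.6 − 66.5 = 0.1
SSE = 1.21 + 2.56 + 8.41 + 7.29 + 0.49 + 2.89 + 7.29 + 0.16 + 0.49 + 0.01 = 30.8

SSE = 30.8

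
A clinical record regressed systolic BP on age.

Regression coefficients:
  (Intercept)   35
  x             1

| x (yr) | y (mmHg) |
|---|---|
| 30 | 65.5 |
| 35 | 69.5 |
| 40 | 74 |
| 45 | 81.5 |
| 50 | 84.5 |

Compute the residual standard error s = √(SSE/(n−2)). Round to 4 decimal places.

s = 1.1547

x=30: ŷ = 35 + 30 = 65; r = 65.5 − 65 = 0.5
x=35: ŷ = 35 + 35 = 70; r = 69.5 − 70 = -0.5
x=40: ŷ = 35 + 40 = 75; r = 74 − 75 = -1
x=45: ŷ = 35 + 45 = 80; r = 81.5 − 80 = 1.5
x=50: ŷ = 35 + 50 = 85; r = 84.5 − 85 = -0.5
SSE = 0.25 + 0.25 + 1 + 2.25 + 0.25 = 4
s = √(4/3) = √1.33333 ≈ 1.1547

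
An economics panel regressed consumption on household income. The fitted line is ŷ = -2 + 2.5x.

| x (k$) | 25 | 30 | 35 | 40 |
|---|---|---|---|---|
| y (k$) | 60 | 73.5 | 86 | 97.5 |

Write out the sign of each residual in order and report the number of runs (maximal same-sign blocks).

3 runs

x=25: ŷ = -2 + 2.5·25 = 60.5; e = 60 − 60.5 = -0.5
x=30: ŷ = -2 + 2.5·30 = 73; e = 73.5 − 73 = 0.5
x=35: ŷ = -2 + 2.5·35 = 85.5; e = 86 − 85.5 = 0.5
x=40: ŷ = -2 + 2.5·40 = 98; e = 97.5 − 98 = -0.5
Signs: − + + −
Runs: −×1, +×2, −×1 → 3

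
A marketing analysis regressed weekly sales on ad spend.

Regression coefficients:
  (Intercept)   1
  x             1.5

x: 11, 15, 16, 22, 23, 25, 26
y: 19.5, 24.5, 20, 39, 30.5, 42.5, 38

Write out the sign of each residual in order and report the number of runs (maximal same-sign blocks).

x=11: ŷ = 1 + 1.5·11 = 17.5; e = 19.5 − 17.5 = 2
x=15: ŷ = 1 + 1.5·15 = 23.5; e = 24.5 − 23.5 = 1
x=16: ŷ = 1 + 1.5·16 = 25; e = 20 − 25 = -5
x=22: ŷ = 1 + 1.5·22 = 34; e = 39 − 34 = 5
x=23: ŷ = 1 + 1.5·23 = 35.5; e = 30.5 − 35.5 = -5
x=25: ŷ = 1 + 1.5·25 = 38.5; e = 42.5 − 38.5 = 4
x=26: ŷ = 1 + 1.5·26 = 40; e = 38 − 40 = -2
Signs: + + − + − + −
Runs: +×2, −×1, +×1, −×1, +×1, −×1 → 6

6 runs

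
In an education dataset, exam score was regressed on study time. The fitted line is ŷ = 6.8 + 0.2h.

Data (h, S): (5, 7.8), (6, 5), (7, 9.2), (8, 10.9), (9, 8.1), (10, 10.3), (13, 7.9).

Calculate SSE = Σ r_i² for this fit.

h=5: ŷ = 6.8 + 0.2·5 = 7.8; r = 7.8 − 7.8 = 0
h=6: ŷ = 6.8 + 0.2·6 = 8; r = 5 − 8 = -3
h=7: ŷ = 6.8 + 0.2·7 = 8.2; r = 9.2 − 8.2 = 1
h=8: ŷ = 6.8 + 0.2·8 = 8.4; r = 10.9 − 8.4 = 2.5
h=9: ŷ = 6.8 + 0.2·9 = 8.6; r = 8.1 − 8.6 = -0.5
h=10: ŷ = 6.8 + 0.2·10 = 8.8; r = 10.3 − 8.8 = 1.5
h=13: ŷ = 6.8 + 0.2·13 = 9.4; r = 7.9 − 9.4 = -1.5
SSE = 0 + 9 + 1 + 6.25 + 0.25 + 2.25 + 2.25 = 21

SSE = 21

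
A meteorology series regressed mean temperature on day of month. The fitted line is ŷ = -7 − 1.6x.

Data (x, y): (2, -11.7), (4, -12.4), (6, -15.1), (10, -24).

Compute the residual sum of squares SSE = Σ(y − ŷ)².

SSE = 6.5

x=2: ŷ = -7 − 1.6·2 = -10.2; e = -11.7 − (-10.2) = -1.5
x=4: ŷ = -7 − 1.6·4 = -13.4; e = -12.4 − (-13.4) = 1
x=6: ŷ = -7 − 1.6·6 = -16.6; e = -15.1 − (-16.6) = 1.5
x=10: ŷ = -7 − 1.6·10 = -23; e = -24 − (-23) = -1
SSE = 2.25 + 1 + 2.25 + 1 = 6.5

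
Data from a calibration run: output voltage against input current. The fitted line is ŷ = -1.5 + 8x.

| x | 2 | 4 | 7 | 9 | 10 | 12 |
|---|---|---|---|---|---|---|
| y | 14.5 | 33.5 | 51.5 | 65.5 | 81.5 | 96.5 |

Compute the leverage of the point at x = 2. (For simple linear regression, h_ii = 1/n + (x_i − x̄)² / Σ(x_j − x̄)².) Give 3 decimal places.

x̄ = (2 + 4 + 7 + 9 + 10 + 12)/6 = 7.33333
Σ(x − x̄)² = 28.4444 + 11.1111 + 0.111111 + 2.77778 + 7.11111 + 21.7778 = 71.3333
h = 1/6 + (-5.33333)²/71.3333 = 0.166667 + 0.398754 = 0.565

h = 0.565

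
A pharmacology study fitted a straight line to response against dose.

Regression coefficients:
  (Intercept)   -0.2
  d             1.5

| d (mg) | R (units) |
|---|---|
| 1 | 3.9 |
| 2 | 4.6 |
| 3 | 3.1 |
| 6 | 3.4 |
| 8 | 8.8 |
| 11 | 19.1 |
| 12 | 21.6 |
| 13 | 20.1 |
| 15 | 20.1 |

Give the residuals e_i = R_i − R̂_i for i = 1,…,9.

d=1: R̂ = -0.2 + 1.5·1 = 1.3; e = 3.9 − 1.3 = 2.6
d=2: R̂ = -0.2 + 1.5·2 = 2.8; e = 4.6 − 2.8 = 1.8
d=3: R̂ = -0.2 + 1.5·3 = 4.3; e = 3.1 − 4.3 = -1.2
d=6: R̂ = -0.2 + 1.5·6 = 8.8; e = 3.4 − 8.8 = -5.4
d=8: R̂ = -0.2 + 1.5·8 = 11.8; e = 8.8 − 11.8 = -3
d=11: R̂ = -0.2 + 1.5·11 = 16.3; e = 19.1 − 16.3 = 2.8
d=12: R̂ = -0.2 + 1.5·12 = 17.8; e = 21.6 − 17.8 = 3.8
d=13: R̂ = -0.2 + 1.5·13 = 19.3; e = 20.1 − 19.3 = 0.8
d=15: R̂ = -0.2 + 1.5·15 = 22.3; e = 20.1 − 22.3 = -2.2

2.6, 1.8, -1.2, -5.4, -3, 2.8, 3.8, 0.8, -2.2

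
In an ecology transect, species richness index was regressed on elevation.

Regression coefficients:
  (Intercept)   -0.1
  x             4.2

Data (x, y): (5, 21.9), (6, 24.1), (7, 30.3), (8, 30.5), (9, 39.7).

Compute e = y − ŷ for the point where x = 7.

e = 1

ŷ = -0.1 + 4.2·7 = 29.3
e = 30.3 − 29.3 = 1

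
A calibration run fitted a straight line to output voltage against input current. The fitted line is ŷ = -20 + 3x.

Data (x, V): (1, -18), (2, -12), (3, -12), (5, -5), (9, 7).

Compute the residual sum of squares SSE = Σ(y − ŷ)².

x=1: ŷ = -20 + 3·1 = -17; e = -18 − (-17) = -1
x=2: ŷ = -20 + 3·2 = -14; e = -12 − (-14) = 2
x=3: ŷ = -20 + 3·3 = -11; e = -12 − (-11) = -1
x=5: ŷ = -20 + 3·5 = -5; e = -5 − (-5) = 0
x=9: ŷ = -20 + 3·9 = 7; e = 7 − 7 = 0
SSE = 1 + 4 + 1 + 0 + 0 = 6

SSE = 6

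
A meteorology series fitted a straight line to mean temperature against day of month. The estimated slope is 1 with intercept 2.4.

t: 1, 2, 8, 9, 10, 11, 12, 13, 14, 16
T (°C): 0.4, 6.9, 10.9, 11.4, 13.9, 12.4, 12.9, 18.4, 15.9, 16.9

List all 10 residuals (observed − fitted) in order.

-3, 2.5, 0.5, 0, 1.5, -1, -1.5, 3, -0.5, -1.5

t=1: ŷ = 2.4 + 1 = 3.4; r = 0.4 − 3.4 = -3
t=2: ŷ = 2.4 + 2 = 4.4; r = 6.9 − 4.4 = 2.5
t=8: ŷ = 2.4 + 8 = 10.4; r = 10.9 − 10.4 = 0.5
t=9: ŷ = 2.4 + 9 = 11.4; r = 11.4 − 11.4 = 0
t=10: ŷ = 2.4 + 10 = 12.4; r = 13.9 − 12.4 = 1.5
t=11: ŷ = 2.4 + 11 = 13.4; r = 12.4 − 13.4 = -1
t=12: ŷ = 2.4 + 12 = 14.4; r = 12.9 − 14.4 = -1.5
t=13: ŷ = 2.4 + 13 = 15.4; r = 18.4 − 15.4 = 3
t=14: ŷ = 2.4 + 14 = 16.4; r = 15.9 − 16.4 = -0.5
t=16: ŷ = 2.4 + 16 = 18.4; r = 16.9 − 18.4 = -1.5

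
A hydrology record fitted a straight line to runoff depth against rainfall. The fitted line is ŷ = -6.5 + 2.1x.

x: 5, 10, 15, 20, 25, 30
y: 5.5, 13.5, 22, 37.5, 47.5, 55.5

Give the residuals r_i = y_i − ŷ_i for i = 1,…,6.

1.5, -1, -3, 2, 1.5, -1

x=5: ŷ = -6.5 + 2.1·5 = 4; r = 5.5 − 4 = 1.5
x=10: ŷ = -6.5 + 2.1·10 = 14.5; r = 13.5 − 14.5 = -1
x=15: ŷ = -6.5 + 2.1·15 = 25; r = 22 − 25 = -3
x=20: ŷ = -6.5 + 2.1·20 = 35.5; r = 37.5 − 35.5 = 2
x=25: ŷ = -6.5 + 2.1·25 = 46; r = 47.5 − 46 = 1.5
x=30: ŷ = -6.5 + 2.1·30 = 56.5; r = 55.5 − 56.5 = -1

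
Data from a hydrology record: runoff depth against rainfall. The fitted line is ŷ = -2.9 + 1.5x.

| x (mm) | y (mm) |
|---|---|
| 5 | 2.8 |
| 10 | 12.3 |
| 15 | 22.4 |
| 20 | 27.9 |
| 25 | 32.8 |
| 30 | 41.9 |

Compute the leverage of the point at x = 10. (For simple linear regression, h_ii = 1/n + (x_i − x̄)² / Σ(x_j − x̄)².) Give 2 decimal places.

x̄ = (5 + 10 + 15 + 20 + 25 + 30)/6 = 17.5
Σ(x − x̄)² = 156.25 + 56.25 + 6.25 + 6.25 + 56.25 + 156.25 = 437.5
h = 1/6 + (-7.5)²/437.5 = 0.166667 + 0.128571 = 0.30

h = 0.30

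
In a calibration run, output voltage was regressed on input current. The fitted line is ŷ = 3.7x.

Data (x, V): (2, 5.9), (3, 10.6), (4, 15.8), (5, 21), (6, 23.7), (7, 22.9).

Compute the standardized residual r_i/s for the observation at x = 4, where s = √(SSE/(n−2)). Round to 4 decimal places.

x=2: ŷ = 3.7·2 = 7.4; r = 5.9 − 7.4 = -1.5
x=3: ŷ = 3.7·3 = 11.1; r = 10.6 − 11.1 = -0.5
x=4: ŷ = 3.7·4 = 14.8; r = 15.8 − 14.8 = 1
x=5: ŷ = 3.7·5 = 18.5; r = 21 − 18.5 = 2.5
x=6: ŷ = 3.7·6 = 22.2; r = 23.7 − 22.2 = 1.5
x=7: ŷ = 3.7·7 = 25.9; r = 22.9 − 25.9 = -3
SSE = 2.25 + 0.25 + 1 + 6.25 + 2.25 + 9 = 21
s = √(21/4) = 2.29129
r/s = 1 / 2.29129 = 0.4364

0.4364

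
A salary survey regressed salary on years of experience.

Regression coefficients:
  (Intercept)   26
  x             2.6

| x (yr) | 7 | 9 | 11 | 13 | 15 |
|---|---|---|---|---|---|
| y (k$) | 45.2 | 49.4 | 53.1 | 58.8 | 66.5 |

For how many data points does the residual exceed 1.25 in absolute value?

x=7: ŷ = 26 + 2.6·7 = 44.2; e = 45.2 − 44.2 = 1
x=9: ŷ = 26 + 2.6·9 = 49.4; e = 49.4 − 49.4 = 0
x=11: ŷ = 26 + 2.6·11 = 54.6; e = 53.1 − 54.6 = -1.5
x=13: ŷ = 26 + 2.6·13 = 59.8; e = 58.8 − 59.8 = -1
x=15: ŷ = 26 + 2.6·15 = 65; e = 66.5 − 65 = 1.5
|e| > 1.25: x=11 (|e|=1.5), x=15 (|e|=1.5) → 2

2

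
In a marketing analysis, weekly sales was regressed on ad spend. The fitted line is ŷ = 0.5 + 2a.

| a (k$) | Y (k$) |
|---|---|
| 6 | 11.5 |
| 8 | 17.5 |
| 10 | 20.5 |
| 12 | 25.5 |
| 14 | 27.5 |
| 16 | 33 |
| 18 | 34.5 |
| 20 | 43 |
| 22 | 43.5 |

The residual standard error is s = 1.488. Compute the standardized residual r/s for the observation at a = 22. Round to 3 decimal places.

ŷ = 0.5 + 2·22 = 44.5
r = 43.5 − 44.5 = -1
r/s = -1 / 1.488 = -0.672

-0.672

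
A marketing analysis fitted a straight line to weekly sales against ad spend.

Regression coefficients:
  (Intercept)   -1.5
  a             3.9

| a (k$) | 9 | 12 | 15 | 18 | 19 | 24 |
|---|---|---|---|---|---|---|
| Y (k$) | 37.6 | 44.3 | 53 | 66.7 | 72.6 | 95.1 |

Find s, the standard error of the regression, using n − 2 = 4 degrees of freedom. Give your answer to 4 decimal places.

s = 3.3912

a=9: Ŷ = -1.5 + 3.9·9 = 33.6; r = 37.6 − 33.6 = 4
a=12: Ŷ = -1.5 + 3.9·12 = 45.3; r = 44.3 − 45.3 = -1
a=15: Ŷ = -1.5 + 3.9·15 = 57; r = 53 − 57 = -4
a=18: Ŷ = -1.5 + 3.9·18 = 68.7; r = 66.7 − 68.7 = -2
a=19: Ŷ = -1.5 + 3.9·19 = 72.6; r = 72.6 − 72.6 = 0
a=24: Ŷ = -1.5 + 3.9·24 = 92.1; r = 95.1 − 92.1 = 3
SSE = 16 + 1 + 16 + 4 + 0 + 9 = 46
s = √(46/4) = √11.5 ≈ 3.3912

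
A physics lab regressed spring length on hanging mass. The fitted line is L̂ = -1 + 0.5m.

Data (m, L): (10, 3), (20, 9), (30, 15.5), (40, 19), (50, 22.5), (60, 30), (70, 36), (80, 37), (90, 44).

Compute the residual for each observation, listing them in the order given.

m=10: L̂ = -1 + 0.5·10 = 4; e = 3 − 4 = -1
m=20: L̂ = -1 + 0.5·20 = 9; e = 9 − 9 = 0
m=30: L̂ = -1 + 0.5·30 = 14; e = 15.5 − 14 = 1.5
m=40: L̂ = -1 + 0.5·40 = 19; e = 19 − 19 = 0
m=50: L̂ = -1 + 0.5·50 = 24; e = 22.5 − 24 = -1.5
m=60: L̂ = -1 + 0.5·60 = 29; e = 30 − 29 = 1
m=70: L̂ = -1 + 0.5·70 = 34; e = 36 − 34 = 2
m=80: L̂ = -1 + 0.5·80 = 39; e = 37 − 39 = -2
m=90: L̂ = -1 + 0.5·90 = 44; e = 44 − 44 = 0

-1, 0, 1.5, 0, -1.5, 1, 2, -2, 0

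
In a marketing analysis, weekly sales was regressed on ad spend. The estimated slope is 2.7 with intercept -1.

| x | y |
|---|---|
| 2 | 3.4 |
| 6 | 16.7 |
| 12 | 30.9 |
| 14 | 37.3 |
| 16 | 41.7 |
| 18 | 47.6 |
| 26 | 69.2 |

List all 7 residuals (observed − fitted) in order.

-1, 1.5, -0.5, 0.5, -0.5, 0, 0

x=2: ŷ = -1 + 2.7·2 = 4.4; e = 3.4 − 4.4 = -1
x=6: ŷ = -1 + 2.7·6 = 15.2; e = 16.7 − 15.2 = 1.5
x=12: ŷ = -1 + 2.7·12 = 31.4; e = 30.9 − 31.4 = -0.5
x=14: ŷ = -1 + 2.7·14 = 36.8; e = 37.3 − 36.8 = 0.5
x=16: ŷ = -1 + 2.7·16 = 42.2; e = 41.7 − 42.2 = -0.5
x=18: ŷ = -1 + 2.7·18 = 47.6; e = 47.6 − 47.6 = 0
x=26: ŷ = -1 + 2.7·26 = 69.2; e = 69.2 − 69.2 = 0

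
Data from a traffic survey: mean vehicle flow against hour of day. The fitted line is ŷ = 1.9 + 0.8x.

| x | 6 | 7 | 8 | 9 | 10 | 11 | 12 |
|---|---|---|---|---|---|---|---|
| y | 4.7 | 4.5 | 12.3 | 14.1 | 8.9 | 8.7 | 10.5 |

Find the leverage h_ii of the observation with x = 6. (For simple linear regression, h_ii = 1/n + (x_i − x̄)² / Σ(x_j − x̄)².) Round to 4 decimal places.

h = 0.4643

x̄ = (6 + 7 + 8 + 9 + 10 + 11 + 12)/7 = 9
Σ(x − x̄)² = 9 + 4 + 1 + 0 + 1 + 4 + 9 = 28
h = 1/7 + (-3)²/28 = 0.142857 + 0.321429 = 0.4643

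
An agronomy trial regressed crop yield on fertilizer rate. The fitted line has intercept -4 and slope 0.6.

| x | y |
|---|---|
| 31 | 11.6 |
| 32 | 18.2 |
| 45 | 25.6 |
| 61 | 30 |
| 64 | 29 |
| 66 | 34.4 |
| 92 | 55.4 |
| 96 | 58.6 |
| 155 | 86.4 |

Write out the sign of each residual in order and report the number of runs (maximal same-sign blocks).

x=31: ŷ = -4 + 0.6·31 = 14.6; e = 11.6 − 14.6 = -3
x=32: ŷ = -4 + 0.6·32 = 15.2; e = 18.2 − 15.2 = 3
x=45: ŷ = -4 + 0.6·45 = 23; e = 25.6 − 23 = 2.6
x=61: ŷ = -4 + 0.6·61 = 32.6; e = 30 − 32.6 = -2.6
x=64: ŷ = -4 + 0.6·64 = 34.4; e = 29 − 34.4 = -5.4
x=66: ŷ = -4 + 0.6·66 = 35.6; e = 34.4 − 35.6 = -1.2
x=92: ŷ = -4 + 0.6·92 = 51.2; e = 55.4 − 51.2 = 4.2
x=96: ŷ = -4 + 0.6·96 = 53.6; e = 58.6 − 53.6 = 5
x=155: ŷ = -4 + 0.6·155 = 89; e = 86.4 − 89 = -2.6
Signs: − + + − − − + + −
Runs: −×1, +×2, −×3, +×2, −×1 → 5

5 runs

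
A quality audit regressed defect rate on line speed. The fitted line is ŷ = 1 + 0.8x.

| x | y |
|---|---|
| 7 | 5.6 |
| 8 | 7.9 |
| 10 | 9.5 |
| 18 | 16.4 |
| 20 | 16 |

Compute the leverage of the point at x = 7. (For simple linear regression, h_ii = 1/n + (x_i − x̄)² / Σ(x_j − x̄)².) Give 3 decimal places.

h = 0.419

x̄ = (7 + 8 + 10 + 18 + 20)/5 = 12.6
Σ(x − x̄)² = 31.36 + 21.16 + 6.76 + 29.16 + 54.76 = 143.2
h = 1/5 + (-5.6)²/143.2 = 0.2 + 0.218994 = 0.419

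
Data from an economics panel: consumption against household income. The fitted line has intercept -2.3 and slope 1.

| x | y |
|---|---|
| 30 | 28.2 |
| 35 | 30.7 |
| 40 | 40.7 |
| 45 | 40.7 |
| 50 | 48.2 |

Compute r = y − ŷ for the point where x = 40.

ŷ = -2.3 + 40 = 37.7
r = 40.7 − 37.7 = 3

r = 3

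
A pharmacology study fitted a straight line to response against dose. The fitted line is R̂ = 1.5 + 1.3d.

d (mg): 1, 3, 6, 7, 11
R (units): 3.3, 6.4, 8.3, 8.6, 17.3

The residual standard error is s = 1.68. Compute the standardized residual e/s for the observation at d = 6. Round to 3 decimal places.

R̂ = 1.5 + 1.3·6 = 9.3
e = 8.3 − 9.3 = -1
e/s = -1 / 1.68 = -0.595

-0.595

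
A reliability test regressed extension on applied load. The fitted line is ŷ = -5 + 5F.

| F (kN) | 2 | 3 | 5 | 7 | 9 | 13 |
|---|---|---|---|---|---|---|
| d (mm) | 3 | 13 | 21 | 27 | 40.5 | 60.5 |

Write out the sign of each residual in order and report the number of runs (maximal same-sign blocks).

F=2: ŷ = -5 + 5·2 = 5; e = 3 − 5 = -2
F=3: ŷ = -5 + 5·3 = 10; e = 13 − 10 = 3
F=5: ŷ = -5 + 5·5 = 20; e = 21 − 20 = 1
F=7: ŷ = -5 + 5·7 = 30; e = 27 − 30 = -3
F=9: ŷ = -5 + 5·9 = 40; e = 40.5 − 40 = 0.5
F=13: ŷ = -5 + 5·13 = 60; e = 60.5 − 60 = 0.5
Signs: − + + − + +
Runs: −×1, +×2, −×1, +×2 → 4

4 runs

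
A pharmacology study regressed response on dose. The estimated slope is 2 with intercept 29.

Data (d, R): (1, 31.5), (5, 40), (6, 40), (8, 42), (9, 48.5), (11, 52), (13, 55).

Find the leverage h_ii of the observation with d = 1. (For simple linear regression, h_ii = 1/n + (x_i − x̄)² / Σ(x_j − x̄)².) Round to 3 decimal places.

h = 0.594

d̄ = (1 + 5 + 6 + 8 + 9 + 11 + 13)/7 = 7.57143
Σ(d − d̄)² = 43.1837 + 6.61224 + 2.46939 + 0.183673 + 2.04082 + 11.7551 + 29.4694 = 95.7143
h = 1/7 + (-6.57143)²/95.7143 = 0.142857 + 0.451173 = 0.594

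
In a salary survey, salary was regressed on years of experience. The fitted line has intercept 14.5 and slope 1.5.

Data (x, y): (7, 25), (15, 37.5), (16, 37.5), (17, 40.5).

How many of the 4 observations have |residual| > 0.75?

x=7: ŷ = 14.5 + 1.5·7 = 25; r = 25 − 25 = 0
x=15: ŷ = 14.5 + 1.5·15 = 37; r = 37.5 − 37 = 0.5
x=16: ŷ = 14.5 + 1.5·16 = 38.5; r = 37.5 − 38.5 = -1
x=17: ŷ = 14.5 + 1.5·17 = 40; r = 40.5 − 40 = 0.5
|r| > 0.75: x=16 (|r|=1) → 1

1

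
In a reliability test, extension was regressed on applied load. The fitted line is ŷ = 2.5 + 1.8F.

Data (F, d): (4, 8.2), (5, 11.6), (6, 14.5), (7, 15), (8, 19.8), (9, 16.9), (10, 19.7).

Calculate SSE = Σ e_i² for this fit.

F=4: ŷ = 2.5 + 1.8·4 = 9.7; e = 8.2 − 9.7 = -1.5
F=5: ŷ = 2.5 + 1.8·5 = 11.5; e = 11.6 − 11.5 = 0.1
F=6: ŷ = 2.5 + 1.8·6 = 13.3; e = 14.5 − 13.3 = 1.2
F=7: ŷ = 2.5 + 1.8·7 = 15.1; e = 15 − 15.1 = -0.1
F=8: ŷ = 2.5 + 1.8·8 = 16.9; e = 19.8 − 16.9 = 2.9
F=9: ŷ = 2.5 + 1.8·9 = 18.7; e = 16.9 − 18.7 = -1.8
F=10: ŷ = 2.5 + 1.8·10 = 20.5; e = 19.7 − 20.5 = -0.8
SSE = 2.25 + 0.01 + 1.44 + 0.01 + 8.41 + 3.24 + 0.64 = 16

SSE = 16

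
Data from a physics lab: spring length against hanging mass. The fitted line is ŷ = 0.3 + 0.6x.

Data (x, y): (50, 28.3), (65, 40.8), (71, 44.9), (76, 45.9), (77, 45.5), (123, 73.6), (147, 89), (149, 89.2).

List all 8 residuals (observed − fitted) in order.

-2, 1.5, 2, 0, -1, -0.5, 0.5, -0.5

x=50: ŷ = 0.3 + 0.6·50 = 30.3; r = 28.3 − 30.3 = -2
x=65: ŷ = 0.3 + 0.6·65 = 39.3; r = 40.8 − 39.3 = 1.5
x=71: ŷ = 0.3 + 0.6·71 = 42.9; r = 44.9 − 42.9 = 2
x=76: ŷ = 0.3 + 0.6·76 = 45.9; r = 45.9 − 45.9 = 0
x=77: ŷ = 0.3 + 0.6·77 = 46.5; r = 45.5 − 46.5 = -1
x=123: ŷ = 0.3 + 0.6·123 = 74.1; r = 73.6 − 74.1 = -0.5
x=147: ŷ = 0.3 + 0.6·147 = 88.5; r = 89 − 88.5 = 0.5
x=149: ŷ = 0.3 + 0.6·149 = 89.7; r = 89.2 − 89.7 = -0.5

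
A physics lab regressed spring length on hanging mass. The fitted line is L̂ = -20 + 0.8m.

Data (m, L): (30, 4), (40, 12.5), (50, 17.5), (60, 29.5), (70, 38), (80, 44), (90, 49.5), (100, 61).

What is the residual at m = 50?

L̂ = -20 + 0.8·50 = 20
e = 17.5 − 20 = -2.5

e = -2.5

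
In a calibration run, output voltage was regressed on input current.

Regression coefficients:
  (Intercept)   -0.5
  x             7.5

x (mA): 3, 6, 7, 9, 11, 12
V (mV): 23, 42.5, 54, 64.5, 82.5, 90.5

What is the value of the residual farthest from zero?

r = -2.5

x=3: ŷ = -0.5 + 7.5·3 = 22; r = 23 − 22 = 1
x=6: ŷ = -0.5 + 7.5·6 = 44.5; r = 42.5 − 44.5 = -2
x=7: ŷ = -0.5 + 7.5·7 = 52; r = 54 − 52 = 2
x=9: ŷ = -0.5 + 7.5·9 = 67; r = 64.5 − 67 = -2.5
x=11: ŷ = -0.5 + 7.5·11 = 82; r = 82.5 − 82 = 0.5
x=12: ŷ = -0.5 + 7.5·12 = 89.5; r = 90.5 − 89.5 = 1
Largest |r| is 2.5 at x = 9, residual -2.5.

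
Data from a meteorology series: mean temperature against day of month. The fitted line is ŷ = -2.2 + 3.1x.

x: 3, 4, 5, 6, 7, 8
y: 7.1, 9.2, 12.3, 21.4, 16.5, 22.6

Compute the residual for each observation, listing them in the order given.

x=3: ŷ = -2.2 + 3.1·3 = 7.1; r = 7.1 − 7.1 = 0
x=4: ŷ = -2.2 + 3.1·4 = 10.2; r = 9.2 − 10.2 = -1
x=5: ŷ = -2.2 + 3.1·5 = 13.3; r = 12.3 − 13.3 = -1
x=6: ŷ = -2.2 + 3.1·6 = 16.4; r = 21.4 − 16.4 = 5
x=7: ŷ = -2.2 + 3.1·7 = 19.5; r = 16.5 − 19.5 = -3
x=8: ŷ = -2.2 + 3.1·8 = 22.6; r = 22.6 − 22.6 = 0

0, -1, -1, 5, -3, 0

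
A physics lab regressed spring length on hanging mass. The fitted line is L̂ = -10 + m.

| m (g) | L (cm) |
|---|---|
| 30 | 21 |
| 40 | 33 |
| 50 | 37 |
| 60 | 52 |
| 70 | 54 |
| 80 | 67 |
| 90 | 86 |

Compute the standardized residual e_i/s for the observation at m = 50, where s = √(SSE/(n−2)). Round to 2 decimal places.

-0.66

m=30: L̂ = -10 + 30 = 20; e = 21 − 20 = 1
m=40: L̂ = -10 + 40 = 30; e = 33 − 30 = 3
m=50: L̂ = -10 + 50 = 40; e = 37 − 40 = -3
m=60: L̂ = -10 + 60 = 50; e = 52 − 50 = 2
m=70: L̂ = -10 + 70 = 60; e = 54 − 60 = -6
m=80: L̂ = -10 + 80 = 70; e = 67 − 70 = -3
m=90: L̂ = -10 + 90 = 80; e = 86 − 80 = 6
SSE = 1 + 9 + 9 + 4 + 36 + 9 + 36 = 104
s = √(104/5) = 4.5607
e/s = -3 / 4.5607 = -0.66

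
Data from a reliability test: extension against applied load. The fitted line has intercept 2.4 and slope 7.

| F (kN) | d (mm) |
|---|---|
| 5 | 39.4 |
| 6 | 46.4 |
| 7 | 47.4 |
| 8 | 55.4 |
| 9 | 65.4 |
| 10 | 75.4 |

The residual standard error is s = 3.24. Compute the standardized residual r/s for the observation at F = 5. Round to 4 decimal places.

ŷ = 2.4 + 7·5 = 37.4
r = 39.4 − 37.4 = 2
r/s = 2 / 3.24 = 0.6173

0.6173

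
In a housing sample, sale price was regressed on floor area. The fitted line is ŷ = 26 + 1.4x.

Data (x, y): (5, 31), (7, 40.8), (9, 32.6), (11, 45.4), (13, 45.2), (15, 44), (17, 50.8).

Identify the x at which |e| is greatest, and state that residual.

x=5: ŷ = 26 + 1.4·5 = 33; e = 31 − 33 = -2
x=7: ŷ = 26 + 1.4·7 = 35.8; e = 40.8 − 35.8 = 5
x=9: ŷ = 26 + 1.4·9 = 38.6; e = 32.6 − 38.6 = -6
x=11: ŷ = 26 + 1.4·11 = 41.4; e = 45.4 − 41.4 = 4
x=13: ŷ = 26 + 1.4·13 = 44.2; e = 45.2 − 44.2 = 1
x=15: ŷ = 26 + 1.4·15 = 47; e = 44 − 47 = -3
x=17: ŷ = 26 + 1.4·17 = 49.8; e = 50.8 − 49.8 = 1
Largest |e| is 6 at x = 9, residual -6.

x = 9, e = -6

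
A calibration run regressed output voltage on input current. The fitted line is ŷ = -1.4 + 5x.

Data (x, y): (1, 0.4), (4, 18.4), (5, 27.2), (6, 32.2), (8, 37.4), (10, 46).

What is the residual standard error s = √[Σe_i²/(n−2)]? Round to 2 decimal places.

x=1: ŷ = -1.4 + 5·1 = 3.6; e = 0.4 − 3.6 = -3.2
x=4: ŷ = -1.4 + 5·4 = 18.6; e = 18.4 − 18.6 = -0.2
x=5: ŷ = -1.4 + 5·5 = 23.6; e = 27.2 − 23.6 = 3.6
x=6: ŷ = -1.4 + 5·6 = 28.6; e = 32.2 − 28.6 = 3.6
x=8: ŷ = -1.4 + 5·8 = 38.6; e = 37.4 − 38.6 = -1.2
x=10: ŷ = -1.4 + 5·10 = 48.6; e = 46 − 48.6 = -2.6
SSE = 10.24 + 0.04 + 12.96 + 12.96 + 1.44 + 6.76 = 44.4
s = √(44.4/4) = √11.1 ≈ 3.33

s = 3.33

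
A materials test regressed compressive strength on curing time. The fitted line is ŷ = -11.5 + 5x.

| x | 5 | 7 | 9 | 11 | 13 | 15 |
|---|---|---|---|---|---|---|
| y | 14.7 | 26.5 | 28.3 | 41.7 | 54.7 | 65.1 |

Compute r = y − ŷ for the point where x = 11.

ŷ = -11.5 + 5·11 = 43.5
r = 41.7 − 43.5 = -1.8

r = -1.8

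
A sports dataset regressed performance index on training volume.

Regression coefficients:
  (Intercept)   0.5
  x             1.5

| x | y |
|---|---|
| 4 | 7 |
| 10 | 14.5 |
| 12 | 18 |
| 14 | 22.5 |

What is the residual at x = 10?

ŷ = 0.5 + 1.5·10 = 15.5
r = 14.5 − 15.5 = -1

r = -1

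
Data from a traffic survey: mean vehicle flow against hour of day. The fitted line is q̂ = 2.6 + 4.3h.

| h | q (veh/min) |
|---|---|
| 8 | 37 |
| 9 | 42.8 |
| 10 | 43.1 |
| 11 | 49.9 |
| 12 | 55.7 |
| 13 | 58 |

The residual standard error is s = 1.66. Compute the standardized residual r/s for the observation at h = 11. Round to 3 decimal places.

q̂ = 2.6 + 4.3·11 = 49.9
r = 49.9 − 49.9 = 0
r/s = 0 / 1.66 = 0.000

0.000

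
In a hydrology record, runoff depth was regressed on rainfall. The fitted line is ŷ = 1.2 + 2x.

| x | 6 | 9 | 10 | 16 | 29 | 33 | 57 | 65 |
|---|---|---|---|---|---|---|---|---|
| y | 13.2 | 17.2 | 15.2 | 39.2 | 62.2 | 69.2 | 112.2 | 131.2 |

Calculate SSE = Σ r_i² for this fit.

SSE = 98

x=6: ŷ = 1.2 + 2·6 = 13.2; r = 13.2 − 13.2 = 0
x=9: ŷ = 1.2 + 2·9 = 19.2; r = 17.2 − 19.2 = -2
x=10: ŷ = 1.2 + 2·10 = 21.2; r = 15.2 − 21.2 = -6
x=16: ŷ = 1.2 + 2·16 = 33.2; r = 39.2 − 33.2 = 6
x=29: ŷ = 1.2 + 2·29 = 59.2; r = 62.2 − 59.2 = 3
x=33: ŷ = 1.2 + 2·33 = 67.2; r = 69.2 − 67.2 = 2
x=57: ŷ = 1.2 + 2·57 = 115.2; r = 112.2 − 115.2 = -3
x=65: ŷ = 1.2 + 2·65 = 131.2; r = 131.2 − 131.2 = 0
SSE = 0 + 4 + 36 + 36 + 9 + 4 + 9 + 0 = 98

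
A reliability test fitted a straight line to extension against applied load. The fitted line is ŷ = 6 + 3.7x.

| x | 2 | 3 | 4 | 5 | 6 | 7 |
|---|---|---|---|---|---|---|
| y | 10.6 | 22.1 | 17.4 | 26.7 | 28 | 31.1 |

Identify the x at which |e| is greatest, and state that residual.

x=2: ŷ = 6 + 3.7·2 = 13.4; e = 10.6 − 13.4 = -2.8
x=3: ŷ = 6 + 3.7·3 = 17.1; e = 22.1 − 17.1 = 5
x=4: ŷ = 6 + 3.7·4 = 20.8; e = 17.4 − 20.8 = -3.4
x=5: ŷ = 6 + 3.7·5 = 24.5; e = 26.7 − 24.5 = 2.2
x=6: ŷ = 6 + 3.7·6 = 28.2; e = 28 − 28.2 = -0.2
x=7: ŷ = 6 + 3.7·7 = 31.9; e = 31.1 − 31.9 = -0.8
Largest |e| is 5 at x = 3, residual 5.

x = 3, e = 5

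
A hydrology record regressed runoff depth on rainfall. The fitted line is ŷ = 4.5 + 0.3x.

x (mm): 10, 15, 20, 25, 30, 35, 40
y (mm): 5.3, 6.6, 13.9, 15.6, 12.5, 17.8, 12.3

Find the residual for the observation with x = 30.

ŷ = 4.5 + 0.3·30 = 13.5
e = 12.5 − 13.5 = -1

e = -1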